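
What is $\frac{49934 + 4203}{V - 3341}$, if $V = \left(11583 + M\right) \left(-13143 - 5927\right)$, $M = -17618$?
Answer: $\frac{54137}{115084109} \approx 0.00047041$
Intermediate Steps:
$V = 115087450$ ($V = \left(11583 - 17618\right) \left(-13143 - 5927\right) = \left(-6035\right) \left(-19070\right) = 115087450$)
$\frac{49934 + 4203}{V - 3341} = \frac{49934 + 4203}{115087450 - 3341} = \frac{54137}{115084109}$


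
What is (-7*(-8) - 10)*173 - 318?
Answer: 7640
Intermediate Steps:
(-7*(-8) - 10)*173 - 318 = (56 - 10)*173 - 318 = 46*173 - 318 = 7958 - 318 = 7640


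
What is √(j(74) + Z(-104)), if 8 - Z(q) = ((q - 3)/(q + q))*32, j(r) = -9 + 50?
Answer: 3*√611/13 ≈ 5.7042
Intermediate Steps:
j(r) = 41
Z(q) = 8 - 16*(-3 + q)/q (Z(q) = 8 - (q - 3)/(q + q)*32 = 8 - (-3 + q)/((2*q))*32 = 8 - (-3 + q)*(1/(2*q))*32 = 8 - (-3 + q)/(2*q)*32 = 8 - 16*(-3 + q)/q)
√(j(74) + Z(-104)) = √(41 + (-8 + 48/(-104))) = √(41 + (-8 + 48*(-1/104))) = √(41 + (-8 - 6/13)) = √(41 - 110/13) = √(423/13) = 3*√611/13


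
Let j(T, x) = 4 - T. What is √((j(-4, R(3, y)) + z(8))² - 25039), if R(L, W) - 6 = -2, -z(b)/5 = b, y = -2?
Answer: I*√24015 ≈ 154.97*I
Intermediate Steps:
z(b) = -5*b
R(L, W) = 4 (R(L, W) = 6 - 2 = 4)
√((j(-4, R(3, y)) + z(8))² - 25039) = √(((4 - 1*(-4)) - 5*8)² - 25039) = √(((4 + 4) - 40)² - 25039) = √((8 - 40)² - 25039) = √((-32)² - 25039) = √(1024 - 25039) = √(-24015) = I*√24015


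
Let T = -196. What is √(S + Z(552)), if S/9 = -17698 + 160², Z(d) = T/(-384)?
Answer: √40964262/24 ≈ 266.68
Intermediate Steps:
Z(d) = 49/96 (Z(d) = -196/(-384) = -196*(-1/384) = 49/96)
S = 71118 (S = 9*(-17698 + 160²) = 9*(-17698 + 25600) = 9*7902 = 71118)
√(S + Z(552)) = √(71118 + 49/96) = √(6827377/96) = √40964262/24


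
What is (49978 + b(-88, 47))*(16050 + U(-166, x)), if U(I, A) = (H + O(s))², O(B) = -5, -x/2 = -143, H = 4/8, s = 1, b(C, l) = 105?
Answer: 3219385323/4 ≈ 8.0485e+8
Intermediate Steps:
H = ½ (H = 4*(⅛) = ½ ≈ 0.50000)
x = 286 (x = -2*(-143) = 286)
U(I, A) = 81/4 (U(I, A) = (½ - 5)² = (-9/2)² = 81/4)
(49978 + b(-88, 47))*(16050 + U(-166, x)) = (49978 + 105)*(16050 + 81/4) = 50083*(64281/4) = 3219385323/4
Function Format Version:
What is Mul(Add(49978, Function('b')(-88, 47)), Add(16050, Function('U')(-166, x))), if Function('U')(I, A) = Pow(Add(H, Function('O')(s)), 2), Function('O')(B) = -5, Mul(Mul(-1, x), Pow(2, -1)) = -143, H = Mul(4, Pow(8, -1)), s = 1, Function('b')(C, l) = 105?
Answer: Rational(3219385323, 4) ≈ 8.0485e+8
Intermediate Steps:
H = Rational(1, 2) (H = Mul(4, Rational(1, 8)) = Rational(1, 2) ≈ 0.50000)
x = 286 (x = Mul(-2, -143) = 286)
Function('U')(I, A) = Rational(81, 4) (Function('U')(I, A) = Pow(Add(Rational(1, 2), -5), 2) = Pow(Rational(-9, 2), 2) = Rational(81, 4))
Mul(Add(49978, Function('b')(-88, 47)), Add(16050, Function('U')(-166, x))) = Mul(Add(49978, 105), Add(16050, Rational(81, 4))) = Mul(50083, Rational(64281, 4)) = Rational(3219385323, 4)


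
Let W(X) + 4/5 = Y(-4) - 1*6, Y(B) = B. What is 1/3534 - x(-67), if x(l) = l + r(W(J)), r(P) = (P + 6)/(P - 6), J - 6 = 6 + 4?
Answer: 1650385/24738 ≈ 66.715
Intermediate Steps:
J = 16 (J = 6 + (6 + 4) = 6 + 10 = 16)
W(X) = -54/5 (W(X) = -4/5 + (-4 - 1*6) = -4/5 + (-4 - 6) = -4/5 - 10 = -54/5)
r(P) = (6 + P)/(-6 + P)
x(l) = 2/7 + l (x(l) = l + (6 - 54/5)/(-6 - 54/5) = l - 24/5/(-84/5) = l - 5/84*(-24/5) = l + 2/7 = 2/7 + l)
1/3534 - x(-67) = 1/3534 - (2/7 - 67) = 1/3534 - 1*(-467/7) = 1/3534 + 467/7 = 1650385/24738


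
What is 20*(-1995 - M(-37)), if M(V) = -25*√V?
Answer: -39900 + 500*I*√37 ≈ -39900.0 + 3041.4*I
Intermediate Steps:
20*(-1995 - M(-37)) = 20*(-1995 - (-25)*√(-37)) = 20*(-1995 - (-25)*I*√37) = 20*(-1995 + 25*I*√37) = -39900 + 500*I*√37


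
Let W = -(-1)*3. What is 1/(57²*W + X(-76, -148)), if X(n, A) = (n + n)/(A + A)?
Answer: 37/360658 ≈ 0.00010259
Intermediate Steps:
X(n, A) = n/A (X(n, A) = (2*n)/((2*A)) = (2*n)*(1/(2*A)) = n/A)
W = 3 (W = -1*(-3) = 3)
1/(57²*W + X(-76, -148)) = 1/(57²*3 - 76/(-148)) = 1/(3249*3 - 76*(-1/148)) = 1/(9747 + 19/37) = 1/(360658/37) = 37/360658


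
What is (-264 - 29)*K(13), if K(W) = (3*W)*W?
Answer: -148551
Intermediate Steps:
K(W) = 3*W**2
(-264 - 29)*K(13) = (-264 - 29)*(3*13**2) = -879*169 = -293*507 = -148551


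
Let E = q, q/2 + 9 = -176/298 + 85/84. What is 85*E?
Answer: -9126535/6258 ≈ -1458.4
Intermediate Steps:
q = -107371/6258 (q = -18 + 2*(-176/298 + 85/84) = -18 + 2*(-176*1/298 + 85*(1/84)) = -18 + 2*(-88/149 + 85/84) = -18 + 2*(5273/12516) = -18 + 5273/6258 = -107371/6258 ≈ -17.157)
E = -107371/6258 ≈ -17.157
85*E = 85*(-107371/6258) = -9126535/6258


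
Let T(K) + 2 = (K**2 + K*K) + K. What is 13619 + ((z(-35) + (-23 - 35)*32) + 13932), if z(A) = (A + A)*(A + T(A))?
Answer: -140765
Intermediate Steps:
T(K) = -2 + K + 2*K**2 (T(K) = -2 + ((K**2 + K*K) + K) = -2 + ((K**2 + K**2) + K) = -2 + (2*K**2 + K) = -2 + (K + 2*K**2) = -2 + K + 2*K**2)
z(A) = 2*A*(-2 + 2*A + 2*A**2) (z(A) = (A + A)*(A + (-2 + A + 2*A**2)) = (2*A)*(-2 + 2*A + 2*A**2) = 2*A*(-2 + 2*A + 2*A**2))
13619 + ((z(-35) + (-23 - 35)*32) + 13932) = 13619 + ((4*(-35)*(-1 - 35 + (-35)**2) + (-23 - 35)*32) + 13932) = 13619 + ((4*(-35)*(-1 - 35 + 1225) - 58*32) + 13932) = 13619 + ((4*(-35)*1189 - 1856) + 13932) = 13619 + ((-166460 - 1856) + 13932) = 13619 + (-168316 + 13932) = 13619 - 154384 = -140765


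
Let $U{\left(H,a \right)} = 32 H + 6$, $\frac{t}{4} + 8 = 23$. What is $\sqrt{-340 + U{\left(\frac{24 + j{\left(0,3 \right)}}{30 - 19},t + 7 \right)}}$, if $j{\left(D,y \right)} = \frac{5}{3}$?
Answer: $\frac{i \sqrt{2334}}{3} \approx 16.104 i$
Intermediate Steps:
$j{\left(D,y \right)} = \frac{5}{3}$ ($j{\left(D,y \right)} = 5 \cdot \frac{1}{3} = \frac{5}{3}$)
$t = 60$ ($t = -32 + 4 \cdot 23 = -32 + 92 = 60$)
$U{\left(H,a \right)} = 6 + 32 H$
$\sqrt{-340 + U{\left(\frac{24 + j{\left(0,3 \right)}}{30 - 19},t + 7 \right)}} = \sqrt{-340 + \left(6 + 32 \frac{24 + \frac{5}{3}}{30 - 19}\right)} = \sqrt{-340 + \left(6 + 32 \frac{77}{3 \cdot 11}\right)} = \sqrt{-340 + \left(6 + 32 \cdot \frac{77}{3} \cdot \frac{1}{11}\right)} = \sqrt{-340 + \left(6 + 32 \cdot \frac{7}{3}\right)} = \sqrt{-340 + \left(6 + \frac{224}{3}\right)} = \sqrt{-340 + \frac{242}{3}} = \sqrt{- \frac{778}{3}} = \frac{i \sqrt{2334}}{3}$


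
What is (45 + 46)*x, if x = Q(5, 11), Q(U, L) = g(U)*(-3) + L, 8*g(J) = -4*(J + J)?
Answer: 2366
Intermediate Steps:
g(J) = -J (g(J) = (-4*(J + J))/8 = (-8*J)/8 = -J)
Q(U, L) = L + 3*U (Q(U, L) = -U*(-3) + L = 3*U + L = L + 3*U)
x = 26 (x = 11 + 3*5 = 11 + 15 = 26)
(45 + 46)*x = (45 + 46)*26 = 91*26 = 2366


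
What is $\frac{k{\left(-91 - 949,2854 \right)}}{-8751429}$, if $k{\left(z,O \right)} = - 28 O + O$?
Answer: $\frac{2854}{324127} \approx 0.0088052$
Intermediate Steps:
$k{\left(z,O \right)} = - 27 O$
$\frac{k{\left(-91 - 949,2854 \right)}}{-8751429} = \frac{\left(-27\right) 2854}{-8751429} = \left(-77058\right) \left(- \frac{1}{8751429}\right) = \frac{2854}{324127}$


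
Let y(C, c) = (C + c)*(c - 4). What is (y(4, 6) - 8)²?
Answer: 144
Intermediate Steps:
y(C, c) = (-4 + c)*(C + c) (y(C, c) = (C + c)*(-4 + c) = (-4 + c)*(C + c))
(y(4, 6) - 8)² = ((6² - 4*4 - 4*6 + 4*6) - 8)² = ((36 - 16 - 24 + 24) - 8)² = (20 - 8)² = 12² = 144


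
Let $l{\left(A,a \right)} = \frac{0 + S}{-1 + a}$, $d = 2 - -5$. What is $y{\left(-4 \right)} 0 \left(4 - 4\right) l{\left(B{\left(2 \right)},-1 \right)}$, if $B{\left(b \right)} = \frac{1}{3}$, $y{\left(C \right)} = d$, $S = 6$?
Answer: $0$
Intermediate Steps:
$d = 7$ ($d = 2 + 5 = 7$)
$y{\left(C \right)} = 7$
$B{\left(b \right)} = \frac{1}{3}$
$l{\left(A,a \right)} = \frac{6}{-1 + a}$ ($l{\left(A,a \right)} = \frac{0 + 6}{-1 + a} = \frac{6}{-1 + a}$)
$y{\left(-4 \right)} 0 \left(4 - 4\right) l{\left(B{\left(2 \right)},-1 \right)} = 7 \cdot 0 \left(4 - 4\right) \frac{6}{-1 - 1} = 7 \cdot 0 \cdot 0 \frac{6}{-2} = 7 \cdot 0 \cdot 6 \left(- \frac{1}{2}\right) = 0 \left(-3\right) = 0$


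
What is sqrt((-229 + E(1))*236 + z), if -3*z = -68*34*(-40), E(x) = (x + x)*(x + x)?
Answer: 2*I*sqrt(188835)/3 ≈ 289.7*I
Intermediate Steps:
E(x) = 4*x**2 (E(x) = (2*x)*(2*x) = 4*x**2)
z = -92480/3 (z = -(-68*34)*(-40)/3 = -(-2312)*(-40)/3 = -1/3*92480 = -92480/3 ≈ -30827.)
sqrt((-229 + E(1))*236 + z) = sqrt((-229 + 4*1**2)*236 - 92480/3) = sqrt((-229 + 4*1)*236 - 92480/3) = sqrt((-229 + 4)*236 - 92480/3) = sqrt(-225*236 - 92480/3) = sqrt(-53100 - 92480/3) = sqrt(-251780/3) = 2*I*sqrt(188835)/3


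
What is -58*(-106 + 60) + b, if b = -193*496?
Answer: -93060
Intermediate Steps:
b = -95728
-58*(-106 + 60) + b = -58*(-106 + 60) - 95728 = -58*(-46) - 95728 = 2668 - 95728 = -93060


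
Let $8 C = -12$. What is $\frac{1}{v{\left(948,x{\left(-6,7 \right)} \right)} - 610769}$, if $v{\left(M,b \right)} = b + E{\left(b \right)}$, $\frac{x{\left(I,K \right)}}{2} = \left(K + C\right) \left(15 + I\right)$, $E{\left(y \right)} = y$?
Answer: $- \frac{1}{610571} \approx -1.6378 \cdot 10^{-6}$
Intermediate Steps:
$C = - \frac{3}{2}$ ($C = \frac{1}{8} \left(-12\right) = - \frac{3}{2} \approx -1.5$)
$x{\left(I,K \right)} = 2 \left(15 + I\right) \left(- \frac{3}{2} + K\right)$ ($x{\left(I,K \right)} = 2 \left(K - \frac{3}{2}\right) \left(15 + I\right) = 2 \left(- \frac{3}{2} + K\right) \left(15 + I\right) = 2 \left(15 + I\right) \left(- \frac{3}{2} + K\right)$)
$v{\left(M,b \right)} = 2 b$ ($v{\left(M,b \right)} = b + b = 2 b$)
$\frac{1}{v{\left(948,x{\left(-6,7 \right)} \right)} - 610769} = \frac{1}{2 \left(-45 - -18 + 30 \cdot 7 + 2 \left(-6\right) 7\right) - 610769} = \frac{1}{2 \left(-45 + 18 + 210 - 84\right) - 610769} = \frac{1}{2 \cdot 99 - 610769} = \frac{1}{198 - 610769} = \frac{1}{-610571} = - \frac{1}{610571}$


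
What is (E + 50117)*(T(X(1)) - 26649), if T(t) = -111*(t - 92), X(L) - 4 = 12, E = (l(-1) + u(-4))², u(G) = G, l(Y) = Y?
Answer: -913236246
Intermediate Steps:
E = 25 (E = (-1 - 4)² = (-5)² = 25)
X(L) = 16 (X(L) = 4 + 12 = 16)
T(t) = 10212 - 111*t (T(t) = -111*(-92 + t) = 10212 - 111*t)
(E + 50117)*(T(X(1)) - 26649) = (25 + 50117)*((10212 - 111*16) - 26649) = 50142*((10212 - 1776) - 26649) = 50142*(8436 - 26649) = 50142*(-18213) = -913236246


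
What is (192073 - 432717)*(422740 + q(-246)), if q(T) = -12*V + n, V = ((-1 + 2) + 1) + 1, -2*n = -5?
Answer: -101721782986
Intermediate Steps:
n = 5/2 (n = -½*(-5) = 5/2 ≈ 2.5000)
V = 3 (V = (1 + 1) + 1 = 2 + 1 = 3)
q(T) = -67/2 (q(T) = -12*3 + 5/2 = -36 + 5/2 = -67/2)
(192073 - 432717)*(422740 + q(-246)) = (192073 - 432717)*(422740 - 67/2) = -240644*845413/2 = -101721782986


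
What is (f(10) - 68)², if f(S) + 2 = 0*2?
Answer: 4900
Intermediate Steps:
f(S) = -2 (f(S) = -2 + 0*2 = -2 + 0 = -2)
(f(10) - 68)² = (-2 - 68)² = (-70)² = 4900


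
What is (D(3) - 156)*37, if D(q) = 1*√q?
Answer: -5772 + 37*√3 ≈ -5707.9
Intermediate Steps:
D(q) = √q
(D(3) - 156)*37 = (√3 - 156)*37 = (-156 + √3)*37 = -5772 + 37*√3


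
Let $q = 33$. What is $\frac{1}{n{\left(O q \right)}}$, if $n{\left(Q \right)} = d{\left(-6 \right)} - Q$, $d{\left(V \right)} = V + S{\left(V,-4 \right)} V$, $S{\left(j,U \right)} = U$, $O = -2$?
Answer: $\frac{1}{84} \approx 0.011905$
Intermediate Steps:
$d{\left(V \right)} = - 3 V$ ($d{\left(V \right)} = V - 4 V = - 3 V$)
$n{\left(Q \right)} = 18 - Q$ ($n{\left(Q \right)} = \left(-3\right) \left(-6\right) - Q = 18 - Q$)
$\frac{1}{n{\left(O q \right)}} = \frac{1}{18 - \left(-2\right) 33} = \frac{1}{18 - -66} = \frac{1}{18 + 66} = \frac{1}{84}$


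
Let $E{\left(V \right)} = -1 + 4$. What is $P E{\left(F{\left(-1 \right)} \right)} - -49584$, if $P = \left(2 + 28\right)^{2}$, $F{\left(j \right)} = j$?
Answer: $52284$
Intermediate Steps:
$P = 900$ ($P = 30^{2} = 900$)
$E{\left(V \right)} = 3$
$P E{\left(F{\left(-1 \right)} \right)} - -49584 = 900 \cdot 3 - -49584 = 2700 + 49584 = 52284$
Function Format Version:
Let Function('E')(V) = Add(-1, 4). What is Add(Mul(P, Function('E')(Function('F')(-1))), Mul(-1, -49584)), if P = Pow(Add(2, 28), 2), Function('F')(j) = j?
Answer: 52284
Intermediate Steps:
P = 900 (P = Pow(30, 2) = 900)
Function('E')(V) = 3
Add(Mul(P, Function('E')(Function('F')(-1))), Mul(-1, -49584)) = Add(Mul(900, 3), Mul(-1, -49584)) = Add(2700, 49584) = 52284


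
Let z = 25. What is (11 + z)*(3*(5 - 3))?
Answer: 216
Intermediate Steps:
(11 + z)*(3*(5 - 3)) = (11 + 25)*(3*(5 - 3)) = 36*(3*2) = 36*6 = 216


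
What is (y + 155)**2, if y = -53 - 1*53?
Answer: 2401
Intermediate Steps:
y = -106 (y = -53 - 53 = -106)
(y + 155)**2 = (-106 + 155)**2 = 49**2 = 2401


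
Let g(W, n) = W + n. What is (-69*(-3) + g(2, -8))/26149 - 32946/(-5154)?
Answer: 143756818/22461991 ≈ 6.4000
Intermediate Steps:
(-69*(-3) + g(2, -8))/26149 - 32946/(-5154) = (-69*(-3) + (2 - 8))/26149 - 32946/(-5154) = (207 - 6)*(1/26149) - 32946*(-1/5154) = 201*(1/26149) + 5491/859 = 201/26149 + 5491/859 = 143756818/22461991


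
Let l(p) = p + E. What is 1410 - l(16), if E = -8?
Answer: 1402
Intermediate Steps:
l(p) = -8 + p (l(p) = p - 8 = -8 + p)
1410 - l(16) = 1410 - (-8 + 16) = 1410 - 1*8 = 1410 - 8 = 1402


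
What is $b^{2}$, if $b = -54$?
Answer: $2916$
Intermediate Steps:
$b^{2} = \left(-54\right)^{2} = 2916$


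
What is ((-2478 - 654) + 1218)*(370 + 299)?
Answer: -1280466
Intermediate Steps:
((-2478 - 654) + 1218)*(370 + 299) = (-3132 + 1218)*669 = -1914*669 = -1280466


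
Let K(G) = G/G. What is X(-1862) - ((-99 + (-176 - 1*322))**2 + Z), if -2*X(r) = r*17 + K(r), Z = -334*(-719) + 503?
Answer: -1162463/2 ≈ -5.8123e+5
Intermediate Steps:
K(G) = 1
Z = 240649 (Z = 240146 + 503 = 240649)
X(r) = -1/2 - 17*r/2 (X(r) = -(r*17 + 1)/2 = -(17*r + 1)/2 = -(1 + 17*r)/2 = -1/2 - 17*r/2)
X(-1862) - ((-99 + (-176 - 1*322))**2 + Z) = (-1/2 - 17/2*(-1862)) - ((-99 + (-176 - 1*322))**2 + 240649) = (-1/2 + 15827) - ((-99 + (-176 - 322))**2 + 240649) = 31653/2 - ((-99 - 498)**2 + 240649) = 31653/2 - ((-597)**2 + 240649) = 31653/2 - (356409 + 240649) = 31653/2 - 1*597058 = 31653/2 - 597058 = -1162463/2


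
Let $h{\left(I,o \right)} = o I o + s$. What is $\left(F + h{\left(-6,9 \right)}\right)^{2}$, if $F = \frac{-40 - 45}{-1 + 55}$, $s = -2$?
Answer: $\frac{698914969}{2916} \approx 2.3968 \cdot 10^{5}$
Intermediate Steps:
$F = - \frac{85}{54} \approx -1.5741$
$h{\left(I,o \right)} = -2 + I o^{2}$ ($h{\left(I,o \right)} = o I o - 2 = I o o - 2 = I o^{2} - 2 = -2 + I o^{2}$)
$\left(F + h{\left(-6,9 \right)}\right)^{2} = \left(- \frac{85}{54} - \left(2 + 6 \cdot 9^{2}\right)\right)^{2} = \left(- \frac{85}{54} - 488\right)^{2} = \left(- \frac{26437}{54}\right)^{2} = \frac{698914969}{2916}$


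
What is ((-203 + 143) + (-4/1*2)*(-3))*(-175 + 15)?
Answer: 5760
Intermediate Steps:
((-203 + 143) + (-4/1*2)*(-3))*(-175 + 15) = (-60 + (-4*1*2)*(-3))*(-160) = (-60 - 4*2*(-3))*(-160) = (-60 - 8*(-3))*(-160) = (-60 + 24)*(-160) = -36*(-160) = 5760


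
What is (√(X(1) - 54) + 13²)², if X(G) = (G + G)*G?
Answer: 28509 + 676*I*√13 ≈ 28509.0 + 2437.4*I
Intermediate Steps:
X(G) = 2*G² (X(G) = (2*G)*G = 2*G²)
(√(X(1) - 54) + 13²)² = (√(2*1² - 54) + 13²)² = (√(2*1 - 54) + 169)² = (√(2 - 54) + 169)² = (√(-52) + 169)² = (2*I*√13 + 169)² = (169 + 2*I*√13)²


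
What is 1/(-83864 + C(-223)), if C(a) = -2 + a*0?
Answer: -1/83866 ≈ -1.1924e-5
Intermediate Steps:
C(a) = -2 (C(a) = -2 + 0 = -2)
1/(-83864 + C(-223)) = 1/(-83864 - 2) = 1/(-83866) = -1/83866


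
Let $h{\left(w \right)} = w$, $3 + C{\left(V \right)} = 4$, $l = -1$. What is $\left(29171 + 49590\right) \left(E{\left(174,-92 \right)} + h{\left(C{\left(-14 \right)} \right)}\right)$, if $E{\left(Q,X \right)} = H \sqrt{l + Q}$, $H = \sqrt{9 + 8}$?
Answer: $78761 + 78761 \sqrt{2941} \approx 4.35 \cdot 10^{6}$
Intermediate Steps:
$C{\left(V \right)} = 1$ ($C{\left(V \right)} = -3 + 4 = 1$)
$H = \sqrt{17} \approx 4.1231$
$E{\left(Q,X \right)} = \sqrt{17} \sqrt{-1 + Q}$
$\left(29171 + 49590\right) \left(E{\left(174,-92 \right)} + h{\left(C{\left(-14 \right)} \right)}\right) = \left(29171 + 49590\right) \left(\sqrt{-17 + 17 \cdot 174} + 1\right) = 78761 \left(\sqrt{-17 + 2958} + 1\right) = 78761 \left(\sqrt{2941} + 1\right) = 78761 \left(1 + \sqrt{2941}\right) = 78761 + 78761 \sqrt{2941}$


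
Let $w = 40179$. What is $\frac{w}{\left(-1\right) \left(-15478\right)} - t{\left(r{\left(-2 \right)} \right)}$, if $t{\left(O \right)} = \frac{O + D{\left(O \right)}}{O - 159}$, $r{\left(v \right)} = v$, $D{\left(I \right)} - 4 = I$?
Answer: $\frac{40179}{15478} \approx 2.5959$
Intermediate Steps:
$D{\left(I \right)} = 4 + I$
$t{\left(O \right)} = \frac{4 + 2 O}{-159 + O}$ ($t{\left(O \right)} = \frac{O + \left(4 + O\right)}{O - 159} = \frac{4 + 2 O}{-159 + O}$)
$\frac{w}{\left(-1\right) \left(-15478\right)} - t{\left(r{\left(-2 \right)} \right)} = \frac{40179}{\left(-1\right) \left(-15478\right)} - \frac{2 \left(2 - 2\right)}{-159 - 2} = \frac{40179}{15478} - 2 \frac{1}{-161} \cdot 0 = 40179 \cdot \frac{1}{15478} - 2 \left(- \frac{1}{161}\right) 0 = \frac{40179}{15478} - 0 = \frac{40179}{15478} + 0 = \frac{40179}{15478}$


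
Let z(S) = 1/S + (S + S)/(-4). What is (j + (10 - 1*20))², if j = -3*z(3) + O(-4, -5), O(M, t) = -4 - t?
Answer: 121/4 ≈ 30.250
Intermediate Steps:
z(S) = 1/S - S/2 (z(S) = 1/S + (2*S)*(-¼) = 1/S - S/2)
j = 9/2 (j = -3*(1/3 - ½*3) + (-4 - 1*(-5)) = -3*(⅓ - 3/2) + (-4 + 5) = -3*(-7/6) + 1 = 7/2 + 1 = 9/2 ≈ 4.5000)
(j + (10 - 1*20))² = (9/2 + (10 - 1*20))² = (9/2 + (10 - 20))² = (9/2 - 10)² = (-11/2)² = 121/4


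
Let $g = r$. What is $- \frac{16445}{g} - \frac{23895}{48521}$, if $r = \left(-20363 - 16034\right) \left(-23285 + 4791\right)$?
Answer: $- \frac{16085146517455}{32660752371478} \approx -0.49249$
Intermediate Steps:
$r = 673126118$ ($r = \left(-36397\right) \left(-18494\right) = 673126118$)
$g = 673126118$
$- \frac{16445}{g} - \frac{23895}{48521} = - \frac{16445}{673126118} - \frac{23895}{48521} = - \frac{16085146517455}{32660752371478}$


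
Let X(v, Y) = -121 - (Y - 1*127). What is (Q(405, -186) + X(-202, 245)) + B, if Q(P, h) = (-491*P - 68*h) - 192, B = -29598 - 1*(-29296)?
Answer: -186940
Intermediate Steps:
X(v, Y) = 6 - Y (X(v, Y) = -121 - (Y - 127) = -121 - (-127 + Y) = -121 + (127 - Y) = 6 - Y)
B = -302 (B = -29598 + 29296 = -302)
Q(P, h) = -192 - 491*P - 68*h
(Q(405, -186) + X(-202, 245)) + B = ((-192 - 491*405 - 68*(-186)) + (6 - 1*245)) - 302 = ((-192 - 198855 + 12648) + (6 - 245)) - 302 = (-186399 - 239) - 302 = -186638 - 302 = -186940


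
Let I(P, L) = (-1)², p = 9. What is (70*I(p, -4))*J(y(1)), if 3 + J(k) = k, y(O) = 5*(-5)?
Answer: -1960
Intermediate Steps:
I(P, L) = 1
y(O) = -25
J(k) = -3 + k
(70*I(p, -4))*J(y(1)) = (70*1)*(-3 - 25) = 70*(-28) = -1960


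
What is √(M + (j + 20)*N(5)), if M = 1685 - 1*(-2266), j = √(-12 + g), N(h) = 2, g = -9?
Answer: √(3991 + 2*I*√21) ≈ 63.174 + 0.07254*I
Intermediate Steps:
j = I*√21 (j = √(-12 - 9) = √(-21) = I*√21 ≈ 4.5826*I)
M = 3951 (M = 1685 + 2266 = 3951)
√(M + (j + 20)*N(5)) = √(3951 + (I*√21 + 20)*2) = √(3951 + (20 + I*√21)*2) = √(3951 + (40 + 2*I*√21)) = √(3991 + 2*I*√21)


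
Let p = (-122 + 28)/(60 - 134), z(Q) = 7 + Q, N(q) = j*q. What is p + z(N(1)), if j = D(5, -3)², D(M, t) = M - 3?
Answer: 454/37 ≈ 12.270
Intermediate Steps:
D(M, t) = -3 + M
j = 4 (j = (-3 + 5)² = 2² = 4)
N(q) = 4*q
p = 47/37 (p = -94/(-74) = -94*(-1/74) = 47/37 ≈ 1.2703)
p + z(N(1)) = 47/37 + (7 + 4*1) = 47/37 + (7 + 4) = 47/37 + 11 = 454/37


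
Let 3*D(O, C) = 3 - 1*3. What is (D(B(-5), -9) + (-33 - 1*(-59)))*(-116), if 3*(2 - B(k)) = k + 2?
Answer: -3016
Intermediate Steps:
B(k) = 4/3 - k/3 (B(k) = 2 - (k + 2)/3 = 2 - (2 + k)/3 = 2 + (-⅔ - k/3) = 4/3 - k/3)
D(O, C) = 0 (D(O, C) = (3 - 1*3)/3 = (3 - 3)/3 = (⅓)*0 = 0)
(D(B(-5), -9) + (-33 - 1*(-59)))*(-116) = (0 + (-33 - 1*(-59)))*(-116) = (0 + (-33 + 59))*(-116) = (0 + 26)*(-116) = 26*(-116) = -3016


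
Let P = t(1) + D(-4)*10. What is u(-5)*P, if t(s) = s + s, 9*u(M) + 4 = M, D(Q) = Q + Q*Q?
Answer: -122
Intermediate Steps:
D(Q) = Q + Q²
u(M) = -4/9 + M/9
t(s) = 2*s
P = 122 (P = 2*1 - 4*(1 - 4)*10 = 2 - 4*(-3)*10 = 2 + 12*10 = 2 + 120 = 122)
u(-5)*P = (-4/9 + (⅑)*(-5))*122 = (-4/9 - 5/9)*122 = -1*122 = -122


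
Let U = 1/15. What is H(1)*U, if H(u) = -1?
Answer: -1/15 ≈ -0.066667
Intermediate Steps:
U = 1/15 ≈ 0.066667
H(1)*U = -1*1/15 = -1/15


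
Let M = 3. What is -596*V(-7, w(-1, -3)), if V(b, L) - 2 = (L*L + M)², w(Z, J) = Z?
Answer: -10728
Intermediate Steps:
V(b, L) = 2 + (3 + L²)² (V(b, L) = 2 + (L*L + 3)² = 2 + (L² + 3)² = 2 + (3 + L²)²)
-596*V(-7, w(-1, -3)) = -596*(2 + (3 + (-1)²)²) = -596*(2 + (3 + 1)²) = -596*(2 + 4²) = -596*(2 + 16) = -596*18 = -10728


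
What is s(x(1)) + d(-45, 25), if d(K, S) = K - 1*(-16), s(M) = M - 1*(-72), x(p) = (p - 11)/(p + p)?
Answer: 38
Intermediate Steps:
x(p) = (-11 + p)/(2*p) (x(p) = (-11 + p)/((2*p)) = (-11 + p)*(1/(2*p)) = (-11 + p)/(2*p))
s(M) = 72 + M (s(M) = M + 72 = 72 + M)
d(K, S) = 16 + K (d(K, S) = K + 16 = 16 + K)
s(x(1)) + d(-45, 25) = (72 + (½)*(-11 + 1)/1) + (16 - 45) = (72 + (½)*1*(-10)) - 29 = (72 - 5) - 29 = 67 - 29 = 38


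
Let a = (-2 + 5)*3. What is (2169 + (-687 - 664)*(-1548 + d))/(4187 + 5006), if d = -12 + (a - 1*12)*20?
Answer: 2190789/9193 ≈ 238.31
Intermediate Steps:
a = 9 (a = 3*3 = 9)
d = -72 (d = -12 + (9 - 1*12)*20 = -12 + (9 - 12)*20 = -12 - 3*20 = -12 - 60 = -72)
(2169 + (-687 - 664)*(-1548 + d))/(4187 + 5006) = (2169 + (-687 - 664)*(-1548 - 72))/(4187 + 5006) = (2169 - 1351*(-1620))/9193 = (2169 + 2188620)*(1/9193) = 2190789*(1/9193) = 2190789/9193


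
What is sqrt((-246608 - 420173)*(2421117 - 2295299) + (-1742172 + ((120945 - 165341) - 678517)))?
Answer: 7*I*sqrt(1712153407) ≈ 2.8965e+5*I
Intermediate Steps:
sqrt((-246608 - 420173)*(2421117 - 2295299) + (-1742172 + ((120945 - 165341) - 678517))) = sqrt(-666781*125818 + (-1742172 + (-44396 - 678517))) = sqrt(-83893051858 + (-1742172 - 722913)) = sqrt(-83893051858 - 2465085) = sqrt(-83895516943) = 7*I*sqrt(1712153407)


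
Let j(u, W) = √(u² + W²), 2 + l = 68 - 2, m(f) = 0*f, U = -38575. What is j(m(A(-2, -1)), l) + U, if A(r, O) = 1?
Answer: -38511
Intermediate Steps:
m(f) = 0
l = 64 (l = -2 + (68 - 2) = -2 + 66 = 64)
j(u, W) = √(W² + u²)
j(m(A(-2, -1)), l) + U = √(64² + 0²) - 38575 = √(4096 + 0) - 38575 = √4096 - 38575 = 64 - 38575 = -38511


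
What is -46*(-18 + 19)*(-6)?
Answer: 276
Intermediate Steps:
-46*(-18 + 19)*(-6) = -46*1*(-6) = -46*(-6) = 276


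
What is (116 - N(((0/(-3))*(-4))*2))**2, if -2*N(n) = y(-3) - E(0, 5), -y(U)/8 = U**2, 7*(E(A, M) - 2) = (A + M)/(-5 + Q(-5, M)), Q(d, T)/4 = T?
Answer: 11002489/1764 ≈ 6237.2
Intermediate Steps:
Q(d, T) = 4*T
E(A, M) = 2 + (A + M)/(7*(-5 + 4*M)) (E(A, M) = 2 + ((A + M)/(-5 + 4*M))/7 = 2 + (A + M)/(7*(-5 + 4*M)))
y(U) = -8*U**2
N(n) = 1555/42 (N(n) = -(-8*(-3)**2 - (-70 + 0 + 57*5)/(7*(-5 + 4*5)))/2 = -(-8*9 - (-70 + 0 + 285)/(7*(-5 + 20)))/2 = -(-72 - 215/(7*15))/2 = -(-72 - 1*43/21)/2 = -(-72 - 43/21)/2 = -1/2*(-1555/21) = 1555/42)
(116 - N(((0/(-3))*(-4))*2))**2 = (116 - 1*1555/42)**2 = (116 - 1555/42)**2 = (3317/42)**2 = 11002489/1764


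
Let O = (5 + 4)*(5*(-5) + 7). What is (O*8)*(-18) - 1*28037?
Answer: -4709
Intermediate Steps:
O = -162 (O = 9*(-25 + 7) = 9*(-18) = -162)
(O*8)*(-18) - 1*28037 = -162*8*(-18) - 1*28037 = -1296*(-18) - 28037 = 23328 - 28037 = -4709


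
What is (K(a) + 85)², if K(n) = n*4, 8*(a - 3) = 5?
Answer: 39601/4 ≈ 9900.3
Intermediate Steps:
a = 29/8 (a = 3 + (⅛)*5 = 3 + 5/8 = 29/8 ≈ 3.6250)
K(n) = 4*n
(K(a) + 85)² = (4*(29/8) + 85)² = (29/2 + 85)² = (199/2)² = 39601/4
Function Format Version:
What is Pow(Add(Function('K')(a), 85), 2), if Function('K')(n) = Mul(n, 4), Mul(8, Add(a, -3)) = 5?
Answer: Rational(39601, 4) ≈ 9900.3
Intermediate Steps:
a = Rational(29, 8) (a = Add(3, Mul(Rational(1, 8), 5)) = Add(3, Rational(5, 8)) = Rational(29, 8) ≈ 3.6250)
Function('K')(n) = Mul(4, n)
Pow(Add(Function('K')(a), 85), 2) = Pow(Add(Mul(4, Rational(29, 8)), 85), 2) = Pow(Add(Rational(29, 2), 85), 2) = Pow(Rational(199, 2), 2) = Rational(39601, 4)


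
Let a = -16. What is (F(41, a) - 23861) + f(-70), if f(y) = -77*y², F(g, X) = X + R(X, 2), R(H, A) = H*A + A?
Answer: -401207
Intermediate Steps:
R(H, A) = A + A*H (R(H, A) = A*H + A = A + A*H)
F(g, X) = 2 + 3*X (F(g, X) = X + 2*(1 + X) = X + (2 + 2*X) = 2 + 3*X)
(F(41, a) - 23861) + f(-70) = ((2 + 3*(-16)) - 23861) - 77*(-70)² = ((2 - 48) - 23861) - 77*4900 = (-46 - 23861) - 377300 = -23907 - 377300 = -401207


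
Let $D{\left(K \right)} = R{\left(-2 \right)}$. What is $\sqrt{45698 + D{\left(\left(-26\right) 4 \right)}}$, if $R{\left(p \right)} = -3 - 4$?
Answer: $\sqrt{45691} \approx 213.75$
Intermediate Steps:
$R{\left(p \right)} = -7$
$D{\left(K \right)} = -7$
$\sqrt{45698 + D{\left(\left(-26\right) 4 \right)}} = \sqrt{45698 - 7} = \sqrt{45691}$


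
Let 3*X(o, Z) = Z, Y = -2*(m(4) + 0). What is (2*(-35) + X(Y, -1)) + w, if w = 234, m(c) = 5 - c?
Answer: 491/3 ≈ 163.67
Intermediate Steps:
Y = -2 (Y = -2*((5 - 1*4) + 0) = -2*((5 - 4) + 0) = -2*(1 + 0) = -2*1 = -2)
X(o, Z) = Z/3
(2*(-35) + X(Y, -1)) + w = (2*(-35) + (⅓)*(-1)) + 234 = (-70 - ⅓) + 234 = -211/3 + 234 = 491/3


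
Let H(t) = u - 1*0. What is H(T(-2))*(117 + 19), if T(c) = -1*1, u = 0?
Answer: 0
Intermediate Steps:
T(c) = -1
H(t) = 0 (H(t) = 0 - 1*0 = 0 + 0 = 0)
H(T(-2))*(117 + 19) = 0*(117 + 19) = 0*136 = 0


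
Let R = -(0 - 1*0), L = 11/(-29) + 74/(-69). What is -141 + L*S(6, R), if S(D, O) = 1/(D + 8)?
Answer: -564697/4002 ≈ -141.10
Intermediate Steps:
L = -2905/2001 (L = 11*(-1/29) + 74*(-1/69) = -11/29 - 74/69 = -2905/2001 ≈ -1.4518)
R = 0 (R = -(0 + 0) = -1*0 = 0)
S(D, O) = 1/(8 + D)
-141 + L*S(6, R) = -141 - 2905/(2001*(8 + 6)) = -141 - 2905/2001/14 = -141 - 2905/2001*1/14 = -141 - 415/4002 = -564697/4002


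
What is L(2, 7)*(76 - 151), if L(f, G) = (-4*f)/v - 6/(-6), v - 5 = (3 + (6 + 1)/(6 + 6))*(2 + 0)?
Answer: -1875/73 ≈ -25.685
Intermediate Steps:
v = 73/6 (v = 5 + (3 + (6 + 1)/(6 + 6))*(2 + 0) = 5 + (3 + 7/12)*2 = 5 + (43/12)*2 = 5 + 43/6 = 73/6 ≈ 12.167)
L(f, G) = 1 - 24*f/73 (L(f, G) = (-4*f)/(73/6) - 6/(-6) = -4*f*(6/73) - 6*(-1/6) = -24*f/73 + 1 = 1 - 24*f/73)
L(2, 7)*(76 - 151) = (1 - 24/73*2)*(76 - 151) = (1 - 48/73)*(-75) = (25/73)*(-75) = -1875/73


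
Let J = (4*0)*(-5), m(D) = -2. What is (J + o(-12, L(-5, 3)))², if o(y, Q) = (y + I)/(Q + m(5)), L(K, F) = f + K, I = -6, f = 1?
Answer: 9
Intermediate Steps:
L(K, F) = 1 + K
o(y, Q) = (-6 + y)/(-2 + Q) (o(y, Q) = (y - 6)/(Q - 2) = (-6 + y)/(-2 + Q))
J = 0 (J = 0*(-5) = 0)
(J + o(-12, L(-5, 3)))² = (0 + (-6 - 12)/(-2 + (1 - 5)))² = (0 - 18/(-2 - 4))² = (0 - 18/(-6))² = (0 - ⅙*(-18))² = (0 + 3)² = 3² = 9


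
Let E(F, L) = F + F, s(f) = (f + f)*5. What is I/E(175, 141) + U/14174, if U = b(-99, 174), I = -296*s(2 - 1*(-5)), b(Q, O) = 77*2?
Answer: -2097367/35435 ≈ -59.189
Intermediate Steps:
s(f) = 10*f (s(f) = (2*f)*5 = 10*f)
b(Q, O) = 154
E(F, L) = 2*F
I = -20720 (I = -2960*(2 - 1*(-5)) = -2960*(2 + 5) = -2960*7 = -296*70 = -20720)
U = 154
I/E(175, 141) + U/14174 = -20720/(2*175) + 154/14174 = -20720/350 + 154*(1/14174) = -20720*1/350 + 77/7087 = -296/5 + 77/7087 = -2097367/35435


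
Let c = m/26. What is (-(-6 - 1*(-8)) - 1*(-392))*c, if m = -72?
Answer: -1080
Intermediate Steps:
c = -36/13 (c = -72/26 = -72*1/26 = -36/13 ≈ -2.7692)
(-(-6 - 1*(-8)) - 1*(-392))*c = (-(-6 - 1*(-8)) - 1*(-392))*(-36/13) = (-(-6 + 8) + 392)*(-36/13) = (-1*2 + 392)*(-36/13) = (-2 + 392)*(-36/13) = 390*(-36/13) = -1080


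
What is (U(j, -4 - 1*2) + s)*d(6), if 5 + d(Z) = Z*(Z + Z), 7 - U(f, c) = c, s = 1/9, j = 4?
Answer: 7906/9 ≈ 878.44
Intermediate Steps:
s = 1/9 ≈ 0.11111
U(f, c) = 7 - c
d(Z) = -5 + 2*Z**2 (d(Z) = -5 + Z*(Z + Z) = -5 + Z*(2*Z) = -5 + 2*Z**2)
(U(j, -4 - 1*2) + s)*d(6) = ((7 - (-4 - 1*2)) + 1/9)*(-5 + 2*6**2) = ((7 - (-4 - 2)) + 1/9)*(-5 + 2*36) = ((7 - 1*(-6)) + 1/9)*(-5 + 72) = ((7 + 6) + 1/9)*67 = (13 + 1/9)*67 = (118/9)*67 = 7906/9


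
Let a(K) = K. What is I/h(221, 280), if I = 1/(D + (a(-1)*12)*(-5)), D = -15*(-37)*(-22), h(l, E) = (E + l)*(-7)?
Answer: 1/42610050 ≈ 2.3469e-8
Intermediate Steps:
h(l, E) = -7*E - 7*l
D = -12210 (D = 555*(-22) = -12210)
I = -1/12150 (I = 1/(-12210 - 1*12*(-5)) = 1/(-12210 - 12*(-5)) = 1/(-12210 + 60) = 1/(-12150) = -1/12150 ≈ -8.2304e-5)
I/h(221, 280) = -1/(12150*(-7*280 - 7*221)) = -1/(12150*(-1960 - 1547)) = -1/12150/(-3507) = -1/12150*(-1/3507) = 1/42610050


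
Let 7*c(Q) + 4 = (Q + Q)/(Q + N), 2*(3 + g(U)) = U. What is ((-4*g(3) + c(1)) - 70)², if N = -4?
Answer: 37636/9 ≈ 4181.8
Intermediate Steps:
g(U) = -3 + U/2
c(Q) = -4/7 + 2*Q/(7*(-4 + Q)) (c(Q) = -4/7 + ((Q + Q)/(Q - 4))/7 = -4/7 + ((2*Q)/(-4 + Q))/7 = -4/7 + (2*Q/(-4 + Q))/7 = -4/7 + 2*Q/(7*(-4 + Q)))
((-4*g(3) + c(1)) - 70)² = ((-4*(-3 + (½)*3) + 2*(8 - 1*1)/(7*(-4 + 1))) - 70)² = ((-4*(-3 + 3/2) + (2/7)*(8 - 1)/(-3)) - 70)² = ((-4*(-3/2) + (2/7)*(-⅓)*7) - 70)² = ((6 - ⅔) - 70)² = (16/3 - 70)² = (-194/3)² = 37636/9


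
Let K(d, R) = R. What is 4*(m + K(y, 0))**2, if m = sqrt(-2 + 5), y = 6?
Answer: 12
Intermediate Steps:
m = sqrt(3) ≈ 1.7320
4*(m + K(y, 0))**2 = 4*(sqrt(3) + 0)**2 = 4*(sqrt(3))**2 = 4*3 = 12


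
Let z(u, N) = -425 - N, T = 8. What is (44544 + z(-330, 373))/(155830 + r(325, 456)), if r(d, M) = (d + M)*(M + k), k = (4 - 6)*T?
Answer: 7291/83245 ≈ 0.087585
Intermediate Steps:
k = -16 (k = (4 - 6)*8 = -2*8 = -16)
r(d, M) = (-16 + M)*(M + d) (r(d, M) = (d + M)*(M - 16) = (M + d)*(-16 + M) = (-16 + M)*(M + d))
(44544 + z(-330, 373))/(155830 + r(325, 456)) = (44544 + (-425 - 1*373))/(155830 + (456**2 - 16*456 - 16*325 + 456*325)) = (44544 + (-425 - 373))/(155830 + (207936 - 7296 - 5200 + 148200)) = (44544 - 798)/(155830 + 343640) = 43746/499470 = 43746*(1/499470) = 7291/83245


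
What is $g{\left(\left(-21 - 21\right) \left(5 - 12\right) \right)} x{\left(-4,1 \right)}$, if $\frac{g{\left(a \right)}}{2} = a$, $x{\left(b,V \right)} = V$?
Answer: $588$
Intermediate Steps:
$g{\left(a \right)} = 2 a$
$g{\left(\left(-21 - 21\right) \left(5 - 12\right) \right)} x{\left(-4,1 \right)} = 2 \left(-21 - 21\right) \left(5 - 12\right) 1 = 2 \left(\left(-42\right) \left(-7\right)\right) 1 = 2 \cdot 294 \cdot 1 = 588 \cdot 1 = 588$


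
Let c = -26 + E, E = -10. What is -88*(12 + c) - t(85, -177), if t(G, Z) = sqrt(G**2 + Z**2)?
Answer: 2112 - sqrt(38554) ≈ 1915.6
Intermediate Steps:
c = -36 (c = -26 - 10 = -36)
-88*(12 + c) - t(85, -177) = -88*(12 - 36) - sqrt(85**2 + (-177)**2) = -88*(-24) - sqrt(7225 + 31329) = 2112 - sqrt(38554)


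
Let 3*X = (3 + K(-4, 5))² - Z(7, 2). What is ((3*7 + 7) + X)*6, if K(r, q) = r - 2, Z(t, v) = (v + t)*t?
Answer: 60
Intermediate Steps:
Z(t, v) = t*(t + v) (Z(t, v) = (t + v)*t = t*(t + v))
K(r, q) = -2 + r
X = -18 (X = ((3 + (-2 - 4))² - 7*(7 + 2))/3 = ((3 - 6)² - 7*9)/3 = ((-3)² - 1*63)/3 = (9 - 63)/3 = (⅓)*(-54) = -18)
((3*7 + 7) + X)*6 = ((3*7 + 7) - 18)*6 = ((21 + 7) - 18)*6 = (28 - 18)*6 = 10*6 = 60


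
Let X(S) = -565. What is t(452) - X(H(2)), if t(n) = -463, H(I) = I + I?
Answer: 102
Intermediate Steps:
H(I) = 2*I
t(452) - X(H(2)) = -463 - 1*(-565) = -463 + 565 = 102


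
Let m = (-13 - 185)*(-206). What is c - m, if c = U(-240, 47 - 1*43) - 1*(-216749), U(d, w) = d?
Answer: 175721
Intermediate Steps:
c = 216509 (c = -240 - 1*(-216749) = -240 + 216749 = 216509)
m = 40788 (m = -198*(-206) = 40788)
c - m = 216509 - 1*40788 = 216509 - 40788 = 175721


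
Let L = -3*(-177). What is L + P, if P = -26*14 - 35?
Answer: 132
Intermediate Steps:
L = 531
P = -399 (P = -364 - 35 = -399)
L + P = 531 - 399 = 132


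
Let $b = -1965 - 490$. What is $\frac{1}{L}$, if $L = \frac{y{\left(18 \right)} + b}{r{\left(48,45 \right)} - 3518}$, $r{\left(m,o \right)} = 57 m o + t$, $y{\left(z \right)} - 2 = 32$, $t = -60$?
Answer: $- \frac{119542}{2421} \approx -49.377$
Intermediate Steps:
$y{\left(z \right)} = 34$ ($y{\left(z \right)} = 2 + 32 = 34$)
$r{\left(m,o \right)} = -60 + 57 m o$ ($r{\left(m,o \right)} = 57 m o - 60 = -60 + 57 m o$)
$b = -2455$ ($b = -1965 - 490 = -2455$)
$L = - \frac{2421}{119542}$ ($L = \frac{34 - 2455}{\left(-60 + 57 \cdot 48 \cdot 45\right) - 3518} = - \frac{2421}{\left(-60 + 123120\right) - 3518} = - \frac{2421}{123060 - 3518} = - \frac{2421}{119542} \approx -0.020252$)
$\frac{1}{L} = \frac{1}{- \frac{2421}{119542}} = - \frac{119542}{2421}$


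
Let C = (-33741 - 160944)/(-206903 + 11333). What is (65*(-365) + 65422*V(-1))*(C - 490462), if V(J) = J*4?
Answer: 1825110696873301/13038 ≈ 1.3998e+11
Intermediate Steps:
C = 12979/13038 (C = -194685/(-195570) = -194685*(-1/195570) = 12979/13038 ≈ 0.99547)
V(J) = 4*J
(65*(-365) + 65422*V(-1))*(C - 490462) = (65*(-365) + 65422*(4*(-1)))*(12979/13038 - 490462) = (-23725 + 65422*(-4))*(-6394630577/13038) = (-23725 - 261688)*(-6394630577/13038) = -285413*(-6394630577/13038) = 1825110696873301/13038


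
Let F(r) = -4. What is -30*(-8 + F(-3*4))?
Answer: 360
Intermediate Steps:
-30*(-8 + F(-3*4)) = -30*(-8 - 4) = -30*(-12) = 360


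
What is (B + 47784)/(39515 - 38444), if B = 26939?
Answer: 74723/1071 ≈ 69.769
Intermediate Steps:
(B + 47784)/(39515 - 38444) = (26939 + 47784)/(39515 - 38444) = 74723/1071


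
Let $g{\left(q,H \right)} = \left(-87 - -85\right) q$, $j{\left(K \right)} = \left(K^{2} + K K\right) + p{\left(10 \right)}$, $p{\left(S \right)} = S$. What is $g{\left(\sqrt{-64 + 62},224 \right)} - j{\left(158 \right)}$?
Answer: $-49938 - 2 i \sqrt{2} \approx -49938.0 - 2.8284 i$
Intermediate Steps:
$j{\left(K \right)} = 10 + 2 K^{2}$ ($j{\left(K \right)} = \left(K^{2} + K K\right) + 10 = \left(K^{2} + K^{2}\right) + 10 = 2 K^{2} + 10 = 10 + 2 K^{2}$)
$g{\left(q,H \right)} = - 2 q$ ($g{\left(q,H \right)} = \left(-87 + 85\right) q = - 2 q$)
$g{\left(\sqrt{-64 + 62},224 \right)} - j{\left(158 \right)} = - 2 \sqrt{-64 + 62} - \left(10 + 2 \cdot 158^{2}\right) = - 2 \sqrt{-2} - \left(10 + 2 \cdot 24964\right) = - 2 i \sqrt{2} - \left(10 + 49928\right) = - 2 i \sqrt{2} - 49938 = -49938 - 2 i \sqrt{2}$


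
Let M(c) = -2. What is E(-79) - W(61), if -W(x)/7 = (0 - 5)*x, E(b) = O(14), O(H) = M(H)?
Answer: -2137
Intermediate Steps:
O(H) = -2
E(b) = -2
W(x) = 35*x (W(x) = -7*(0 - 5)*x = -(-35)*x = 35*x)
E(-79) - W(61) = -2 - 35*61 = -2 - 1*2135 = -2 - 2135 = -2137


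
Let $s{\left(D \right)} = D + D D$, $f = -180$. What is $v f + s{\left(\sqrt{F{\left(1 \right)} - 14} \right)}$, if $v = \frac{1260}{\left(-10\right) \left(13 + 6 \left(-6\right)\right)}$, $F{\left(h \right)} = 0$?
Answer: $- \frac{23002}{23} + i \sqrt{14} \approx -1000.1 + 3.7417 i$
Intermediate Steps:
$s{\left(D \right)} = D + D^{2}$
$v = \frac{126}{23}$ ($v = \frac{1260}{\left(-10\right) \left(13 - 36\right)} = \frac{1260}{\left(-10\right) \left(-23\right)} = \frac{1260}{230} = 1260 \cdot \frac{1}{230} = \frac{126}{23} \approx 5.4783$)
$v f + s{\left(\sqrt{F{\left(1 \right)} - 14} \right)} = \frac{126}{23} \left(-180\right) + \sqrt{0 - 14} \left(1 + \sqrt{0 - 14}\right) = - \frac{22680}{23} + \sqrt{-14} \left(1 + \sqrt{-14}\right) = - \frac{22680}{23} + i \sqrt{14} \left(1 + i \sqrt{14}\right)$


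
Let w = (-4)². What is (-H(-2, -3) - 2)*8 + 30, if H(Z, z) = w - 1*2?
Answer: -98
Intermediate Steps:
w = 16
H(Z, z) = 14 (H(Z, z) = 16 - 1*2 = 16 - 2 = 14)
(-H(-2, -3) - 2)*8 + 30 = (-1*14 - 2)*8 + 30 = (-14 - 2)*8 + 30 = -16*8 + 30 = -128 + 30 = -98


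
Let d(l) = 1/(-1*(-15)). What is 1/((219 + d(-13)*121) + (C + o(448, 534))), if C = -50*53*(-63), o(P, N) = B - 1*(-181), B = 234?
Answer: 15/2513881 ≈ 5.9669e-6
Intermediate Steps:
d(l) = 1/15
o(P, N) = 415 (o(P, N) = 234 - 1*(-181) = 234 + 181 = 415)
C = 166950 (C = -2650*(-63) = 166950)
1/((219 + d(-13)*121) + (C + o(448, 534))) = 1/((219 + (1/15)*121) + (166950 + 415)) = 1/((219 + 121/15) + 167365) = 1/(3406/15 + 167365) = 1/(2513881/15) = 15/2513881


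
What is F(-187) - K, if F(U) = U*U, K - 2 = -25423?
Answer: 60390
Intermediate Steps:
K = -25421 (K = 2 - 25423 = -25421)
F(U) = U²
F(-187) - K = (-187)² - 1*(-25421) = 34969 + 25421 = 60390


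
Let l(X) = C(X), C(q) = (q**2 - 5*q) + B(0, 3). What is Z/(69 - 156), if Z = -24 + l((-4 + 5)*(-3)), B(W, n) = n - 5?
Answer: 2/87 ≈ 0.022988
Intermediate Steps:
B(W, n) = -5 + n
C(q) = -2 + q**2 - 5*q (C(q) = (q**2 - 5*q) + (-5 + 3) = (q**2 - 5*q) - 2 = -2 + q**2 - 5*q)
l(X) = -2 + X**2 - 5*X
Z = -2 (Z = -24 + (-2 + ((-4 + 5)*(-3))**2 - 5*(-4 + 5)*(-3)) = -24 + (-2 + (1*(-3))**2 - 5*(-3)) = -24 + (-2 + (-3)**2 - 5*(-3)) = -24 + (-2 + 9 + 15) = -24 + 22 = -2)
Z/(69 - 156) = -2/(69 - 156) = -2/(-87) = -1/87*(-2) = 2/87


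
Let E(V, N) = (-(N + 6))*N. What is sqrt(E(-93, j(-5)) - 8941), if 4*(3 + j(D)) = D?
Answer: I*sqrt(142937)/4 ≈ 94.518*I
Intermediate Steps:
j(D) = -3 + D/4
E(V, N) = N*(-6 - N) (E(V, N) = (-(6 + N))*N = (-6 - N)*N = N*(-6 - N))
sqrt(E(-93, j(-5)) - 8941) = sqrt(-(-3 + (1/4)*(-5))*(6 + (-3 + (1/4)*(-5))) - 8941) = sqrt(-(-3 - 5/4)*(6 + (-3 - 5/4)) - 8941) = sqrt(-1*(-17/4)*(6 - 17/4) - 8941) = sqrt(-1*(-17/4)*7/4 - 8941) = sqrt(119/16 - 8941) = sqrt(-142937/16) = I*sqrt(142937)/4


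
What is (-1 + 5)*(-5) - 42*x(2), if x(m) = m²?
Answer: -188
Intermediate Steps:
(-1 + 5)*(-5) - 42*x(2) = (-1 + 5)*(-5) - 42*2² = 4*(-5) - 42*4 = -20 - 168 = -188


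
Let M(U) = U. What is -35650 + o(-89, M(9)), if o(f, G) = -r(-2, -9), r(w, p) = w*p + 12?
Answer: -35680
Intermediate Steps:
r(w, p) = 12 + p*w (r(w, p) = p*w + 12 = 12 + p*w)
o(f, G) = -30 (o(f, G) = -(12 - 9*(-2)) = -(12 + 18) = -1*30 = -30)
-35650 + o(-89, M(9)) = -35650 - 30 = -35680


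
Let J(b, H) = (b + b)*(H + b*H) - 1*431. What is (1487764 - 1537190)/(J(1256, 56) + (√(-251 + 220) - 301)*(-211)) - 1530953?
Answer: -47902429538941100021055/31289288129810807 - 10428886*I*√31/31289288129810807 ≈ -1.531e+6 - 1.8558e-9*I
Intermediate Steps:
J(b, H) = -431 + 2*b*(H + H*b) (J(b, H) = (2*b)*(H + H*b) - 431 = 2*b*(H + H*b) - 431 = -431 + 2*b*(H + H*b))
(1487764 - 1537190)/(J(1256, 56) + (√(-251 + 220) - 301)*(-211)) - 1530953 = (1487764 - 1537190)/((-431 + 2*56*1256 + 2*56*1256²) + (√(-251 + 220) - 301)*(-211)) - 1530953 = -49426/((-431 + 140672 + 2*56*1577536) + (√(-31) - 301)*(-211)) - 1530953 = -49426/((-431 + 140672 + 176684032) + (I*√31 - 301)*(-211)) - 1530953 = -49426/(176824273 + (-301 + I*√31)*(-211)) - 1530953 = -49426/(176824273 + (63511 - 211*I*√31)) - 1530953 = -49426/(176887784 - 211*I*√31) - 1530953 = -1530953 - 49426/(176887784 - 211*I*√31)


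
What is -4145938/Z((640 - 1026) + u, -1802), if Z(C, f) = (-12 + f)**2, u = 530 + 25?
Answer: -2072969/1645298 ≈ -1.2599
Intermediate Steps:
u = 555
-4145938/Z((640 - 1026) + u, -1802) = -4145938/(-12 - 1802)**2 = -4145938/((-1814)**2) = -4145938/3290596 = -4145938*1/3290596 = -2072969/1645298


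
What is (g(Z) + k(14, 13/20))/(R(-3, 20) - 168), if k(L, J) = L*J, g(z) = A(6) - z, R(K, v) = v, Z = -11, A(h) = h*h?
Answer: -561/1480 ≈ -0.37905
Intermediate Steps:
A(h) = h²
g(z) = 36 - z (g(z) = 6² - z = 36 - z)
k(L, J) = J*L
(g(Z) + k(14, 13/20))/(R(-3, 20) - 168) = ((36 - 1*(-11)) + (13/20)*14)/(20 - 168) = ((36 + 11) + (13*(1/20))*14)/(-148) = (47 + (13/20)*14)*(-1/148) = (47 + 91/10)*(-1/148) = (561/10)*(-1/148) = -561/1480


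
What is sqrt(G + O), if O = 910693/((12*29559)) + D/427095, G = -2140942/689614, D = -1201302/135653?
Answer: I*sqrt(9248940394044046815905446663840296491795)/131222161614949863990 ≈ 0.73289*I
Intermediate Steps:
D = -1201302/135653 (D = -1201302*1/135653 = -1201302/135653 ≈ -8.8557)
G = -1070471/344807 (G = -2140942*1/689614 = -1070471/344807 ≈ -3.1045)
O = 5862459716224271/2283401931195420 (O = 910693/((12*29559)) - 1201302/135653/427095 = 910693/354708 - 1201302/135653*1/427095 = 910693*(1/354708) - 133478/6437413115 = 910693/354708 - 133478/6437413115 = 5862459716224271/2283401931195420 ≈ 2.5674)
sqrt(G + O) = sqrt(-1070471/344807 + 5862459716224271/2283401931195420) = sqrt(-422898401316550232123/787332969689699183940) = I*sqrt(9248940394044046815905446663840296491795)/131222161614949863990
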